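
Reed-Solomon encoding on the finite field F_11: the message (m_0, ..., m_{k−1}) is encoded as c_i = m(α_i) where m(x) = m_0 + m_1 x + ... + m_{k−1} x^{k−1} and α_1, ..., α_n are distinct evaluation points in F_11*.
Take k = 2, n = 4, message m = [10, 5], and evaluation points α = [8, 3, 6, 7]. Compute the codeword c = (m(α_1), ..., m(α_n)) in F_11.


c = [6, 3, 7, 1]

Message polynomial: m(x) = 10 + 5·x (mod 11).
For each evaluation point α_i, compute m(α_i) mod 11:
  α_1 = 8: Horner steps 5 → 6, so m(8) = 6.
  α_2 = 3: Horner steps 5 → 3, so m(3) = 3.
  α_3 = 6: Horner steps 5 → 7, so m(6) = 7.
  α_4 = 7: Horner steps 5 → 1, so m(7) = 1.
Codeword c = [6, 3, 7, 1] ∈ F_11^4.


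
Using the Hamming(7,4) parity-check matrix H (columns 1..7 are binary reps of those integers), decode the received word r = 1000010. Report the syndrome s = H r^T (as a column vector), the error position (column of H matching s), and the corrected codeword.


s = (1, 1, 1)^T, error position = 7, corrected codeword c = 1000011

Compute s = H r^T mod 2 one row at a time:
  s_1 = 0 + 0 + 1 + 0 = 1 ≡ 1 (mod 2).
  s_2 = 0 + 0 + 1 + 0 = 1 ≡ 1 (mod 2).
  s_3 = 1 + 0 + 0 + 0 = 1 ≡ 1 (mod 2).
s = (1, 1, 1)^T — this equals column 7 of H (binary 111), so error is at position 7.
Correct: flip bit 7 of r = 1000010 to get c = 1000011.


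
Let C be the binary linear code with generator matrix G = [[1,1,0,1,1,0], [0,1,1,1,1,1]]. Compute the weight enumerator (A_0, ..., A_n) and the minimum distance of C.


Weight distribution: A_0 = 1, A_3 = 1, A_4 = 1, A_5 = 1. Minimum distance d = 3.

Enumerate all 2^2 = 4 messages m ∈ F_2^2.
For each, compute codeword c = mG in F_2^6, then tally its weight.
  m = 00 → c = 000000, weight = 0.
  m = 10 → c = 110110, weight = 4.
  m = 01 → c = 011111, weight = 5.
  m = 11 → c = 101001, weight = 3.
Tally weights:
  weight 0: 1 codewords.
  weight 3: 1 codewords.
  weight 4: 1 codewords.
  weight 5: 1 codewords.
Minimum distance d = smallest w > 0 with A_w > 0 = 3.
Sanity: Σ A_w = 4 = 2^2 = 4 ✓.


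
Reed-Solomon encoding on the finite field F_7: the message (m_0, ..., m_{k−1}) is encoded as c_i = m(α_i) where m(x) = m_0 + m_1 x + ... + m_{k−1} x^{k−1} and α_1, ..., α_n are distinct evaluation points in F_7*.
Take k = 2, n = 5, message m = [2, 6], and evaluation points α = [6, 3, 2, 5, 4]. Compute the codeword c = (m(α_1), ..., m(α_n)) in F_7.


c = [3, 6, 0, 4, 5]

Message polynomial: m(x) = 2 + 6·x (mod 7).
For each evaluation point α_i, compute m(α_i) mod 7:
  α_1 = 6: Horner steps 6 → 3, so m(6) = 3.
  α_2 = 3: Horner steps 6 → 6, so m(3) = 6.
  α_3 = 2: Horner steps 6 → 0, so m(2) = 0.
  α_4 = 5: Horner steps 6 → 4, so m(5) = 4.
  α_5 = 4: Horner steps 6 → 5, so m(4) = 5.
Codeword c = [3, 6, 0, 4, 5] ∈ F_7^5.


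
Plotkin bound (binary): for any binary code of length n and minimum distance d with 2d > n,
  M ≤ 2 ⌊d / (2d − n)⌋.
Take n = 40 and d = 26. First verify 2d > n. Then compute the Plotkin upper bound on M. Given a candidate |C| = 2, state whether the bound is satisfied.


Plotkin bound M ≤ 4; given |C| = 2 ≤ bound (satisfied).

Check applicability: 2d = 52, n = 40.
2d − n = 12 > 0, so Plotkin applies.
Compute d/(2d−n) = 26/12 ≈ 2.1667.
⌊d/(2d−n)⌋ = 2.
Plotkin bound: M ≤ 2·2 = 4.
Given |C| = 2, check: satisfied.
This |C| is below the Plotkin bound.


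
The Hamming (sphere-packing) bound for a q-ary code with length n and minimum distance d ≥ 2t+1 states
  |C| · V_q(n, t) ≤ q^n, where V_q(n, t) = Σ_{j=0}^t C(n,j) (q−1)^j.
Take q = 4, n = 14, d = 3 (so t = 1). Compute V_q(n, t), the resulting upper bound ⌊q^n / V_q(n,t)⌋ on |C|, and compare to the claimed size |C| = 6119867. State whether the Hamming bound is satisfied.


V_q(n, t) = 43, q^n = 268435456, Hamming bound = 6242685, |C| = 6119867 ≤ bound (satisfied).

Step 1: Compute V_q(n, t) = Σ_{j=0}^1 C(n, j) (q−1)^j.
  j = 0: C(14,0)·(3)^0 = 1·1 = 1.
  j = 1: C(14,1)·(3)^1 = 14·3 = 42.
  V_q(n, t) = 1 + 42 = 43.
Step 2: q^n = 4^14 = 268435456.
Step 3: Hamming bound ⌊q^n / V_q(n,t)⌋ = ⌊268435456/43⌋ = 6242685.
Step 4: Compare |C| = 6119867 to 6242685: satisfied.
The claimed |C| lies below the Hamming bound.


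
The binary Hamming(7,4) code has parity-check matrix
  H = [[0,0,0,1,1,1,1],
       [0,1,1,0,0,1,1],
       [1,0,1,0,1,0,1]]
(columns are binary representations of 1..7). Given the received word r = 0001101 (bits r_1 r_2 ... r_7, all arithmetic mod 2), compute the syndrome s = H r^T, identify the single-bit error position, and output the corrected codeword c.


s = (1, 1, 0)^T, error position = 6, corrected codeword c = 0001111

Compute s = H r^T mod 2 one row at a time:
  s_1 = 1 + 1 + 0 + 1 = 3 ≡ 1 (mod 2).
  s_2 = 0 + 0 + 0 + 1 = 1 ≡ 1 (mod 2).
  s_3 = 0 + 0 + 1 + 1 = 2 ≡ 0 (mod 2).
s = (1, 1, 0)^T — this equals column 6 of H (binary 110), so error is at position 6.
Correct: flip bit 6 of r = 0001101 to get c = 0001111.


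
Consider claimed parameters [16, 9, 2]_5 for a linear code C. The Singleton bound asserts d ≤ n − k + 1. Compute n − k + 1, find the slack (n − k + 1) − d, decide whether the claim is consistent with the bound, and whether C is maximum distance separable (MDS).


Singleton RHS = n − k + 1 = 8, slack = 6, bound satisfied, not MDS.

Singleton bound: d ≤ n − k + 1.
Here n = 16, k = 9, so n − k + 1 = 8.
Given d = 2, check d ≤ 8: YES.
Slack = (n − k + 1) − d = 6.
The code is NOT MDS (slack = 6 > 0).
Description: the claimed parameters are [16, 9, 2]_5; such a code would be non-MDS.


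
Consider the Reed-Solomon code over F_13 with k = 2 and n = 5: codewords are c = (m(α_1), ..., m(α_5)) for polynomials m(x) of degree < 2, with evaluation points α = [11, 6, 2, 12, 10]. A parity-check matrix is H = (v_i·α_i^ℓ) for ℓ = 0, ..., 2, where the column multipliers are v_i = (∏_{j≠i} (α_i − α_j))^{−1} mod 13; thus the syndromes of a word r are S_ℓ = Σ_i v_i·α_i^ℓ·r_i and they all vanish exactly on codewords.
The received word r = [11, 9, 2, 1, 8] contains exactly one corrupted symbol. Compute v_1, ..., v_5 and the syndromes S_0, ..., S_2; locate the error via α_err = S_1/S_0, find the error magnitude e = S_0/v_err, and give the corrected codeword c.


S = (10, 7, 1), error at position 3, error magnitude e = 5, c = [11, 9, 10, 1, 8].

Step 1: column multipliers v_i = (∏_{j≠i}(α_i − α_j))^{−1} mod 13.
  i = 1 (α = 11): (11−6)(11−2)(11−12)(11−10) = 5·9·(−1)·1 = −45 ≡ 7, so v_1 = 7^{−1} = 2 (mod 13).
  i = 2 (α = 6): (6−11)(6−2)(6−12)(6−10) = (−5)·4·(−6)·(−4) = −480 ≡ 1, so v_2 = 1^{−1} = 1 (mod 13).
  i = 3 (α = 2): (2−11)(2−6)(2−12)(2−10) = (−9)·(−4)·(−10)·(−8) = 2880 ≡ 7, so v_3 = 7^{−1} = 2 (mod 13).
  i = 4 (α = 12): (12−11)(12−6)(12−2)(12−10) = 1·6·10·2 = 120 ≡ 3, so v_4 = 3^{−1} = 9 (mod 13).
  i = 5 (α = 10): (10−11)(10−6)(10−2)(10−12) = (−1)·4·8·(−2) = 64 ≡ 12, so v_5 = 12^{−1} = 12 (mod 13).
  v = [2, 1, 2, 9, 12].
Step 2: syndromes of r = [11, 9, 2, 1, 8] (all sums mod 13).
  S_0 = Σ v_i r_i = 2·11 + 1·9 + 2·2 + 9·1 + 12·8 = 140 ≡ 10.
  S_1 = Σ v_i α_i r_i = 2·11·11 + 1·6·9 + 2·2·2 + 9·12·1 + 12·10·8 = 1372 ≡ 7.
  α_i^2 mod 13 = [4, 10, 4, 1, 9].
  S_2 = Σ v_i α_i^2 r_i = 2·4·11 + 1·10·9 + 2·4·2 + 9·1·1 + 12·9·8 = 1067 ≡ 1.
  S = (10, 7, 1) ≠ 0, so r is not a codeword (an error is present).
Step 3: locate the error. For a single error e at position i, S_ℓ = v_i·e·α_i^ℓ, so α_err = S_1/S_0.
  S_0^{−1} = 10^{−1} = 4 (mod 13), so α_err = 7·4 = 28 ≡ 2 = α_3. Error position i = 3.
  Consistency check: S_2/S_1 = 1·2 = 2 ≡ 2 = α_err ✓ (single-error assumption holds).
Step 4: error magnitude e = S_0/v_3 = S_0·∏_{j≠3}(α_3 − α_j) = 10·7 = 70 ≡ 5 (mod 13).
Step 5: correct position 3: c_3 = r_3 − e = 2 − 5 ≡ 10 (mod 13). Hence c = [11, 9, 10, 1, 8].
  Check: interpolating c through the α_i gives m(x) = 4 + 3·x (degree < 2) with m(α_i) = c_i for every i, so c is indeed a codeword.


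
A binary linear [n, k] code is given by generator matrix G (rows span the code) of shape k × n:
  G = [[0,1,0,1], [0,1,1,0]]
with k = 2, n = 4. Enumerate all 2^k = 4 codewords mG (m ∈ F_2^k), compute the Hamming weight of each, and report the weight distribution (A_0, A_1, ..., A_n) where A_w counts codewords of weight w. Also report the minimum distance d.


Weight distribution: A_0 = 1, A_2 = 3. Minimum distance d = 2.

Enumerate all 2^2 = 4 messages m ∈ F_2^2.
For each, compute codeword c = mG in F_2^4, then tally its weight.
  m = 00 → c = 0000, weight = 0.
  m = 10 → c = 0101, weight = 2.
  m = 01 → c = 0110, weight = 2.
  m = 11 → c = 0011, weight = 2.
Tally weights:
  weight 0: 1 codewords.
  weight 2: 3 codewords.
Minimum distance d = smallest w > 0 with A_w > 0 = 2.
Sanity: Σ A_w = 4 = 2^2 = 4 ✓.


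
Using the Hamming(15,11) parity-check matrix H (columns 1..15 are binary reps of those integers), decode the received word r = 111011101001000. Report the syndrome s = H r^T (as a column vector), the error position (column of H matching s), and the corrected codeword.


s = (0, 0, 0, 1)^T, error position = 1, corrected codeword c = 011011101001000

Compute s = H r^T mod 2 one row at a time:
  s_1 = 0 + 1 + 0 + 0 + 1 + 0 + 0 + 0 = 2 ≡ 0 (mod 2).
  s_2 = 0 + 1 + 1 + 1 + 1 + 0 + 0 + 0 = 4 ≡ 0 (mod 2).
  s_3 = 1 + 1 + 1 + 1 + 0 + 0 + 0 + 0 = 4 ≡ 0 (mod 2).
  s_4 = 1 + 1 + 1 + 1 + 1 + 0 + 0 + 0 = 5 ≡ 1 (mod 2).
s = (0, 0, 0, 1)^T — this equals column 1 of H (binary 0001), so error is at position 1.
Correct: flip bit 1 of r = 111011101001000 to get c = 011011101001000.


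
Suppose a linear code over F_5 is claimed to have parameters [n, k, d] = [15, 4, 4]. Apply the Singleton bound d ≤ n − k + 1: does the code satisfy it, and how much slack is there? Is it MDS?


Singleton RHS = n − k + 1 = 12, slack = 8, bound satisfied, not MDS.

Singleton bound: d ≤ n − k + 1.
Here n = 15, k = 4, so n − k + 1 = 12.
Given d = 4, check d ≤ 12: YES.
Slack = (n − k + 1) − d = 8.
The code is NOT MDS (slack = 8 > 0).
Description: the claimed parameters are [15, 4, 4]_5; such a code would be non-MDS.


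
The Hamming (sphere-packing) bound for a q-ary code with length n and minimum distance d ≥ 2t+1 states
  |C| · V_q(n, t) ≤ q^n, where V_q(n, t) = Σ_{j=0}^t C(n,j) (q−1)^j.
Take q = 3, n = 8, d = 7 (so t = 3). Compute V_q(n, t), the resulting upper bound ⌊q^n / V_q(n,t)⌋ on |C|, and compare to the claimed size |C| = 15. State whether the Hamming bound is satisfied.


V_q(n, t) = 577, q^n = 6561, Hamming bound = 11, |C| = 15 > bound (violated).

Step 1: Compute V_q(n, t) = Σ_{j=0}^3 C(n, j) (q−1)^j.
  j = 0: C(8,0)·(2)^0 = 1·1 = 1.
  j = 1: C(8,1)·(2)^1 = 8·2 = 16.
  j = 2: C(8,2)·(2)^2 = 28·4 = 112.
  j = 3: C(8,3)·(2)^3 = 56·8 = 448.
  V_q(n, t) = 1 + 16 + 112 + 448 = 577.
Step 2: q^n = 3^8 = 6561.
Step 3: Hamming bound ⌊q^n / V_q(n,t)⌋ = ⌊6561/577⌋ = 11.
Step 4: Compare |C| = 15 to 11: violated.
The claimed |C| lies above the Hamming bound, so no 3-ary code of length 8 with d ≥ 7 can have 15 codewords.


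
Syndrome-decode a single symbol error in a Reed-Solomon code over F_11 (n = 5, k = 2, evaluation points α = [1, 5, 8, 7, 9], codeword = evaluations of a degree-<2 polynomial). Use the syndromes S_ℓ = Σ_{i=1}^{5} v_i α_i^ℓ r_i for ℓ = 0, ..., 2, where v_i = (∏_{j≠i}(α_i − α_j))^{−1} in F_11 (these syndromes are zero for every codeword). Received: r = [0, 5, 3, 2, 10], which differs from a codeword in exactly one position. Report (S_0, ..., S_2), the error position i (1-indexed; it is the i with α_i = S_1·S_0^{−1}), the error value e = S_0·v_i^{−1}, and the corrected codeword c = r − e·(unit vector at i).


S = (8, 9, 6), error at position 3, error magnitude e = 8, c = [0, 5, 6, 2, 10].

Step 1: column multipliers v_i = (∏_{j≠i}(α_i − α_j))^{−1} mod 11.
  i = 1 (α = 1): (1−5)(1−8)(1−7)(1−9) = (−4)·(−7)·(−6)·(−8) = 1344 ≡ 2, so v_1 = 2^{−1} = 6 (mod 11).
  i = 2 (α = 5): (5−1)(5−8)(5−7)(5−9) = 4·(−3)·(−2)·(−4) = −96 ≡ 3, so v_2 = 3^{−1} = 4 (mod 11).
  i = 3 (α = 8): (8−1)(8−5)(8−7)(8−9) = 7·3·1·(−1) = −21 ≡ 1, so v_3 = 1^{−1} = 1 (mod 11).
  i = 4 (α = 7): (7−1)(7−5)(7−8)(7−9) = 6·2·(−1)·(−2) = 24 ≡ 2, so v_4 = 2^{−1} = 6 (mod 11).
  i = 5 (α = 9): (9−1)(9−5)(9−8)(9−7) = 8·4·1·2 = 64 ≡ 9, so v_5 = 9^{−1} = 5 (mod 11).
  v = [6, 4, 1, 6, 5].
Step 2: syndromes of r = [0, 5, 3, 2, 10] (all sums mod 11).
  S_0 = Σ v_i r_i = 6·0 + 4·5 + 1·3 + 6·2 + 5·10 = 85 ≡ 8.
  S_1 = Σ v_i α_i r_i = 6·1·0 + 4·5·5 + 1·8·3 + 6·7·2 + 5·9·10 = 658 ≡ 9.
  α_i^2 mod 11 = [1, 3, 9, 5, 4].
  S_2 = Σ v_i α_i^2 r_i = 6·1·0 + 4·3·5 + 1·9·3 + 6·5·2 + 5·4·10 = 347 ≡ 6.
  S = (8, 9, 6) ≠ 0, so r is not a codeword (an error is present).
Step 3: locate the error. For a single error e at position i, S_ℓ = v_i·e·α_i^ℓ, so α_err = S_1/S_0.
  S_0^{−1} = 8^{−1} = 7 (mod 11), so α_err = 9·7 = 63 ≡ 8 = α_3. Error position i = 3.
  Consistency check: S_2/S_1 = 6·5 = 30 ≡ 8 = α_err ✓ (single-error assumption holds).
Step 4: error magnitude e = S_0/v_3 = S_0·∏_{j≠3}(α_3 − α_j) = 8·1 = 8 ≡ 8 (mod 11).
Step 5: correct position 3: c_3 = r_3 − e = 3 − 8 ≡ 6 (mod 11). Hence c = [0, 5, 6, 2, 10].
  Check: interpolating c through the α_i gives m(x) = 7 + 4·x (degree < 2) with m(α_i) = c_i for every i, so c is indeed a codeword.


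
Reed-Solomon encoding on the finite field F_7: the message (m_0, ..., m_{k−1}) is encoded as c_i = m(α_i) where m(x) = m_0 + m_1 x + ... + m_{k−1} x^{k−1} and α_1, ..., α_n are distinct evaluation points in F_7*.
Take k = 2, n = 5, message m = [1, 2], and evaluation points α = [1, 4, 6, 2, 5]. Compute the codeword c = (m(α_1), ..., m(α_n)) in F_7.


c = [3, 2, 6, 5, 4]

Message polynomial: m(x) = 1 + 2·x (mod 7).
For each evaluation point α_i, compute m(α_i) mod 7:
  α_1 = 1: Horner steps 2 → 3, so m(1) = 3.
  α_2 = 4: Horner steps 2 → 2, so m(4) = 2.
  α_3 = 6: Horner steps 2 → 6, so m(6) = 6.
  α_4 = 2: Horner steps 2 → 5, so m(2) = 5.
  α_5 = 5: Horner steps 2 → 4, so m(5) = 4.
Codeword c = [3, 2, 6, 5, 4] ∈ F_7^5.


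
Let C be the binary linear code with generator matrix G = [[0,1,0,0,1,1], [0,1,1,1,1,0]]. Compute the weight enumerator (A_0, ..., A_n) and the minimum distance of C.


Weight distribution: A_0 = 1, A_3 = 2, A_4 = 1. Minimum distance d = 3.

Enumerate all 2^2 = 4 messages m ∈ F_2^2.
For each, compute codeword c = mG in F_2^6, then tally its weight.
  m = 00 → c = 000000, weight = 0.
  m = 10 → c = 010011, weight = 3.
  m = 01 → c = 011110, weight = 4.
  m = 11 → c = 001101, weight = 3.
Tally weights:
  weight 0: 1 codewords.
  weight 3: 2 codewords.
  weight 4: 1 codewords.
Minimum distance d = smallest w > 0 with A_w > 0 = 3.
Sanity: Σ A_w = 4 = 2^2 = 4 ✓.


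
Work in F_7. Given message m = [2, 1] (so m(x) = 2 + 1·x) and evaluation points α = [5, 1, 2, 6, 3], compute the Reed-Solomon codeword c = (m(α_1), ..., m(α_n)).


c = [0, 3, 4, 1, 5]

Message polynomial: m(x) = 2 + 1·x (mod 7).
For each evaluation point α_i, compute m(α_i) mod 7:
  α_1 = 5: Horner steps 1 → 0, so m(5) = 0.
  α_2 = 1: Horner steps 1 → 3, so m(1) = 3.
  α_3 = 2: Horner steps 1 → 4, so m(2) = 4.
  α_4 = 6: Horner steps 1 → 1, so m(6) = 1.
  α_5 = 3: Horner steps 1 → 5, so m(3) = 5.
Codeword c = [0, 3, 4, 1, 5] ∈ F_7^5.


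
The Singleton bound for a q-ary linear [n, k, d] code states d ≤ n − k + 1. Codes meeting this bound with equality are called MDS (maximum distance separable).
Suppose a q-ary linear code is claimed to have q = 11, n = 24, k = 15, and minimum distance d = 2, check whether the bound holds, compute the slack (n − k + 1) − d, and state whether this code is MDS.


Singleton RHS = n − k + 1 = 10, slack = 8, bound satisfied, not MDS.

Singleton bound: d ≤ n − k + 1.
Here n = 24, k = 15, so n − k + 1 = 10.
Given d = 2, check d ≤ 10: YES.
Slack = (n − k + 1) − d = 8.
The code is NOT MDS (slack = 8 > 0).
Description: the claimed parameters are [24, 15, 2]_11; such a code would be non-MDS.


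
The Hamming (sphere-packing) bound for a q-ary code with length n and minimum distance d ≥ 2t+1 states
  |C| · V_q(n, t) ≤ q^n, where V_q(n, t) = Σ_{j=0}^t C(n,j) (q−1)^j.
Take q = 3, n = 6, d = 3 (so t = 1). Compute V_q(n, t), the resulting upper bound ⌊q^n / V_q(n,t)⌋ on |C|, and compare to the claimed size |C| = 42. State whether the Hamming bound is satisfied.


V_q(n, t) = 13, q^n = 729, Hamming bound = 56, |C| = 42 ≤ bound (satisfied).

Step 1: Compute V_q(n, t) = Σ_{j=0}^1 C(n, j) (q−1)^j.
  j = 0: C(6,0)·(2)^0 = 1·1 = 1.
  j = 1: C(6,1)·(2)^1 = 6·2 = 12.
  V_q(n, t) = 1 + 12 = 13.
Step 2: q^n = 3^6 = 729.
Step 3: Hamming bound ⌊q^n / V_q(n,t)⌋ = ⌊729/13⌋ = 56.
Step 4: Compare |C| = 42 to 56: satisfied.
The claimed |C| lies below the Hamming bound.


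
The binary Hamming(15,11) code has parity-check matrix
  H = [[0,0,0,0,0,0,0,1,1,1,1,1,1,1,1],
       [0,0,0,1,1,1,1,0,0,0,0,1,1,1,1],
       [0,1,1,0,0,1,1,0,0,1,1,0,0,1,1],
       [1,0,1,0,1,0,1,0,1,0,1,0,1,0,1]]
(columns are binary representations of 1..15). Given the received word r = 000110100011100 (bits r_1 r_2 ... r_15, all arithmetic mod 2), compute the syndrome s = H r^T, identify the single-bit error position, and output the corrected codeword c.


s = (1, 1, 0, 0)^T, error position = 12, corrected codeword c = 000110100010100

Compute s = H r^T mod 2 one row at a time:
  s_1 = 0 + 0 + 0 + 1 + 1 + 1 + 0 + 0 = 3 ≡ 1 (mod 2).
  s_2 = 1 + 1 + 0 + 1 + 1 + 1 + 0 + 0 = 5 ≡ 1 (mod 2).
  s_3 = 0 + 0 + 0 + 1 + 0 + 1 + 0 + 0 = 2 ≡ 0 (mod 2).
  s_4 = 0 + 0 + 1 + 1 + 0 + 1 + 1 + 0 = 4 ≡ 0 (mod 2).
s = (1, 1, 0, 0)^T — this equals column 12 of H (binary 1100), so error is at position 12.
Correct: flip bit 12 of r = 000110100011100 to get c = 000110100010100.


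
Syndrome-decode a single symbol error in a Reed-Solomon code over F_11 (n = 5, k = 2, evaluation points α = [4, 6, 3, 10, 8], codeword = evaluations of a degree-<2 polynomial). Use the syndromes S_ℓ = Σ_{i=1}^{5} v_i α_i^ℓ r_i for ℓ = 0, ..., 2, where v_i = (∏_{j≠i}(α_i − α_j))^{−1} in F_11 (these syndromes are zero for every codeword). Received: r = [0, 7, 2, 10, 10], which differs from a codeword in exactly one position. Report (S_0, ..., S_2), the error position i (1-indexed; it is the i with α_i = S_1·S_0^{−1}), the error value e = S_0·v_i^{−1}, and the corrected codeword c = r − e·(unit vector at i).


S = (5, 7, 1), error at position 5, error magnitude e = 7, c = [0, 7, 2, 10, 3].

Step 1: column multipliers v_i = (∏_{j≠i}(α_i − α_j))^{−1} mod 11.
  i = 1 (α = 4): (4−6)(4−3)(4−10)(4−8) = (−2)·1·(−6)·(−4) = −48 ≡ 7, so v_1 = 7^{−1} = 8 (mod 11).
  i = 2 (α = 6): (6−4)(6−3)(6−10)(6−8) = 2·3·(−4)·(−2) = 48 ≡ 4, so v_2 = 4^{−1} = 3 (mod 11).
  i = 3 (α = 3): (3−4)(3−6)(3−10)(3−8) = (−1)·(−3)·(−7)·(−5) = 105 ≡ 6, so v_3 = 6^{−1} = 2 (mod 11).
  i = 4 (α = 10): (10−4)(10−6)(10−3)(10−8) = 6·4·7·2 = 336 ≡ 6, so v_4 = 6^{−1} = 2 (mod 11).
  i = 5 (α = 8): (8−4)(8−6)(8−3)(8−10) = 4·2·5·(−2) = −80 ≡ 8, so v_5 = 8^{−1} = 7 (mod 11).
  v = [8, 3, 2, 2, 7].
Step 2: syndromes of r = [0, 7, 2, 10, 10] (all sums mod 11).
  S_0 = Σ v_i r_i = 8·0 + 3·7 + 2·2 + 2·10 + 7·10 = 115 ≡ 5.
  S_1 = Σ v_i α_i r_i = 8·4·0 + 3·6·7 + 2·3·2 + 2·10·10 + 7·8·10 = 898 ≡ 7.
  α_i^2 mod 11 = [5, 3, 9, 1, 9].
  S_2 = Σ v_i α_i^2 r_i = 8·5·0 + 3·3·7 + 2·9·2 + 2·1·10 + 7·9·10 = 749 ≡ 1.
  S = (5, 7, 1) ≠ 0, so r is not a codeword (an error is present).
Step 3: locate the error. For a single error e at position i, S_ℓ = v_i·e·α_i^ℓ, so α_err = S_1/S_0.
  S_0^{−1} = 5^{−1} = 9 (mod 11), so α_err = 7·9 = 63 ≡ 8 = α_5. Error position i = 5.
  Consistency check: S_2/S_1 = 1·8 = 8 ≡ 8 = α_err ✓ (single-error assumption holds).
Step 4: error magnitude e = S_0/v_5 = S_0·∏_{j≠5}(α_5 − α_j) = 5·8 = 40 ≡ 7 (mod 11).
Step 5: correct position 5: c_5 = r_5 − e = 10 − 7 ≡ 3 (mod 11). Hence c = [0, 7, 2, 10, 3].
  Check: interpolating c through the α_i gives m(x) = 8 + 9·x (degree < 2) with m(α_i) = c_i for every i, so c is indeed a codeword.


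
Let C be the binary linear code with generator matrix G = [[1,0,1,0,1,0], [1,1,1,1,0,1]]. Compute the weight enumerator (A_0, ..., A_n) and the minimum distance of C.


Weight distribution: A_0 = 1, A_3 = 1, A_4 = 1, A_5 = 1. Minimum distance d = 3.

Enumerate all 2^2 = 4 messages m ∈ F_2^2.
For each, compute codeword c = mG in F_2^6, then tally its weight.
  m = 00 → c = 000000, weight = 0.
  m = 10 → c = 101010, weight = 3.
  m = 01 → c = 111101, weight = 5.
  m = 11 → c = 010111, weight = 4.
Tally weights:
  weight 0: 1 codewords.
  weight 3: 1 codewords.
  weight 4: 1 codewords.
  weight 5: 1 codewords.
Minimum distance d = smallest w > 0 with A_w > 0 = 3.
Sanity: Σ A_w = 4 = 2^2 = 4 ✓.


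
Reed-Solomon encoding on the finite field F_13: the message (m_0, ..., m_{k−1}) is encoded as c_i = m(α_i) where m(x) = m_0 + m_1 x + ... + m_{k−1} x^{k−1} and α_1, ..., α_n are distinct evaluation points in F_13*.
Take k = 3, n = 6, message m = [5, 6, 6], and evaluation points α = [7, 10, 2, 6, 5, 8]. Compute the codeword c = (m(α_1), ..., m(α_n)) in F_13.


c = [3, 2, 2, 10, 3, 8]

Message polynomial: m(x) = 5 + 6·x + 6·x^2 (mod 13).
For each evaluation point α_i, compute m(α_i) mod 13:
  α_1 = 7: Horner steps 6 → 9 → 3, so m(7) = 3.
  α_2 = 10: Horner steps 6 → 1 → 2, so m(10) = 2.
  α_3 = 2: Horner steps 6 → 5 → 2, so m(2) = 2.
  α_4 = 6: Horner steps 6 → 3 → 10, so m(6) = 10.
  α_5 = 5: Horner steps 6 → 10 → 3, so m(5) = 3.
  α_6 = 8: Horner steps 6 → 2 → 8, so m(8) = 8.
Codeword c = [3, 2, 2, 10, 3, 8] ∈ F_13^6.


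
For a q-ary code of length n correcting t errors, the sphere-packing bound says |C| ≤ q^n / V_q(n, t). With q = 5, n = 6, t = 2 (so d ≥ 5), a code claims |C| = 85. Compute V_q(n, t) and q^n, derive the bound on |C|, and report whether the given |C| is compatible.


V_q(n, t) = 265, q^n = 15625, Hamming bound = 58, |C| = 85 > bound (violated).

Step 1: Compute V_q(n, t) = Σ_{j=0}^2 C(n, j) (q−1)^j.
  j = 0: C(6,0)·(4)^0 = 1·1 = 1.
  j = 1: C(6,1)·(4)^1 = 6·4 = 24.
  j = 2: C(6,2)·(4)^2 = 15·16 = 240.
  V_q(n, t) = 1 + 24 + 240 = 265.
Step 2: q^n = 5^6 = 15625.
Step 3: Hamming bound ⌊q^n / V_q(n,t)⌋ = ⌊15625/265⌋ = 58.
Step 4: Compare |C| = 85 to 58: violated.
The claimed |C| lies above the Hamming bound, so no 5-ary code of length 6 with d ≥ 5 can have 85 codewords.


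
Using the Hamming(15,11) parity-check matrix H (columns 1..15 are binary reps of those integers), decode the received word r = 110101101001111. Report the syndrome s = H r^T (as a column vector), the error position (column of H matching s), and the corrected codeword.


s = (1, 1, 1, 1)^T, error position = 15, corrected codeword c = 110101101001110

Compute s = H r^T mod 2 one row at a time:
  s_1 = 0 + 1 + 0 + 0 + 1 + 1 + 1 + 1 = 5 ≡ 1 (mod 2).
  s_2 = 1 + 0 + 1 + 1 + 1 + 1 + 1 + 1 = 7 ≡ 1 (mod 2).
  s_3 = 1 + 0 + 1 + 1 + 0 + 0 + 1 + 1 = 5 ≡ 1 (mod 2).
  s_4 = 1 + 0 + 0 + 1 + 1 + 0 + 1 + 1 = 5 ≡ 1 (mod 2).
s = (1, 1, 1, 1)^T — this equals column 15 of H (binary 1111), so error is at position 15.
Correct: flip bit 15 of r = 110101101001111 to get c = 110101101001110.


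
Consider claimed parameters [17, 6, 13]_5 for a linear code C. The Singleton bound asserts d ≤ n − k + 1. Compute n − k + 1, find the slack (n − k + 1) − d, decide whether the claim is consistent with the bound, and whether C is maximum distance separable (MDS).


Singleton RHS = n − k + 1 = 12, slack = -1, bound violated (no such code; not MDS).

Singleton bound: d ≤ n − k + 1.
Here n = 17, k = 6, so n − k + 1 = 12.
Given d = 13, check d ≤ 12: NO.
Slack = (n − k + 1) − d = -1.
The slack is negative: d = 13 exceeds n − k + 1 = 12 by 1, so the Singleton bound is violated and no linear [17, 6, 13]_5 code can exist. In particular it is not MDS (MDS requires d = n − k + 1 exactly).
Description: the claimed parameters are [17, 6, 13]_5; such a code would be impossible (violates the Singleton bound).


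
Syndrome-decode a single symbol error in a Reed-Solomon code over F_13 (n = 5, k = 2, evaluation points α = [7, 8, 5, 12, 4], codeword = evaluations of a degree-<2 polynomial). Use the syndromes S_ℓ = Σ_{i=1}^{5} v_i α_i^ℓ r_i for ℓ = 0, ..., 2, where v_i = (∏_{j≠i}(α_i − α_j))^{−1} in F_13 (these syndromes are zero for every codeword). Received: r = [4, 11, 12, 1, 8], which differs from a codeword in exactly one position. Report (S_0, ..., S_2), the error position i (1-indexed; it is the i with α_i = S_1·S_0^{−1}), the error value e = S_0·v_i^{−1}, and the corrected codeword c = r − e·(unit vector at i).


S = (9, 11, 12), error at position 1, error magnitude e = 10, c = [7, 11, 12, 1, 8].

Step 1: column multipliers v_i = (∏_{j≠i}(α_i − α_j))^{−1} mod 13.
  i = 1 (α = 7): (7−8)(7−5)(7−12)(7−4) = (−1)·2·(−5)·3 = 30 ≡ 4, so v_1 = 4^{−1} = 10 (mod 13).
  i = 2 (α = 8): (8−7)(8−5)(8−12)(8−4) = 1·3·(−4)·4 = −48 ≡ 4, so v_2 = 4^{−1} = 10 (mod 13).
  i = 3 (α = 5): (5−7)(5−8)(5−12)(5−4) = (−2)·(−3)·(−7)·1 = −42 ≡ 10, so v_3 = 10^{−1} = 4 (mod 13).
  i = 4 (α = 12): (12−7)(12−8)(12−5)(12−4) = 5·4·7·8 = 1120 ≡ 2, so v_4 = 2^{−1} = 7 (mod 13).
  i = 5 (α = 4): (4−7)(4−8)(4−5)(4−12) = (−3)·(−4)·(−1)·(−8) = 96 ≡ 5, so v_5 = 5^{−1} = 8 (mod 13).
  v = [10, 10, 4, 7, 8].
Step 2: syndromes of r = [4, 11, 12, 1, 8] (all sums mod 13).
  S_0 = Σ v_i r_i = 10·4 + 10·11 + 4·12 + 7·1 + 8·8 = 269 ≡ 9.
  S_1 = Σ v_i α_i r_i = 10·7·4 + 10·8·11 + 4·5·12 + 7·12·1 + 8·4·8 = 1740 ≡ 11.
  α_i^2 mod 13 = [10, 12, 12, 1, 3].
  S_2 = Σ v_i α_i^2 r_i = 10·10·4 + 10·12·11 + 4·12·12 + 7·1·1 + 8·3·8 = 2495 ≡ 12.
  S = (9, 11, 12) ≠ 0, so r is not a codeword (an error is present).
Step 3: locate the error. For a single error e at position i, S_ℓ = v_i·e·α_i^ℓ, so α_err = S_1/S_0.
  S_0^{−1} = 9^{−1} = 3 (mod 13), so α_err = 11·3 = 33 ≡ 7 = α_1. Error position i = 1.
  Consistency check: S_2/S_1 = 12·6 = 72 ≡ 7 = α_err ✓ (single-error assumption holds).
Step 4: error magnitude e = S_0/v_1 = S_0·∏_{j≠1}(α_1 − α_j) = 9·4 = 36 ≡ 10 (mod 13).
Step 5: correct position 1: c_1 = r_1 − e = 4 − 10 ≡ 7 (mod 13). Hence c = [7, 11, 12, 1, 8].
  Check: interpolating c through the α_i gives m(x) = 5 + 4·x (degree < 2) with m(α_i) = c_i for every i, so c is indeed a codeword.


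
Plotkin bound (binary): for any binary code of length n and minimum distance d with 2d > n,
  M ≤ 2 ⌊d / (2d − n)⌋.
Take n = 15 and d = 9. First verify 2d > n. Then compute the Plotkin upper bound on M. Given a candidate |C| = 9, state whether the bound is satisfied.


Plotkin bound M ≤ 6; given |C| = 9 > bound (violated).

Check applicability: 2d = 18, n = 15.
2d − n = 3 > 0, so Plotkin applies.
Compute d/(2d−n) = 9/3 ≈ 3.0000.
⌊d/(2d−n)⌋ = 3.
Plotkin bound: M ≤ 2·3 = 6.
Given |C| = 9, check: VIOLATED.
This |C| is above the Plotkin bound, so no binary code with n = 15, d = 9 and 9 codewords exists.


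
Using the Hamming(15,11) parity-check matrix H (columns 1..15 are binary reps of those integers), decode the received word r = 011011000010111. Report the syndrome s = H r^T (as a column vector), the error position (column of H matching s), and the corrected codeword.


s = (0, 1, 0, 1)^T, error position = 5, corrected codeword c = 011001000010111

Compute s = H r^T mod 2 one row at a time:
  s_1 = 0 + 0 + 0 + 1 + 0 + 1 + 1 + 1 = 4 ≡ 0 (mod 2).
  s_2 = 0 + 1 + 1 + 0 + 0 + 1 + 1 + 1 = 5 ≡ 1 (mod 2).
  s_3 = 1 + 1 + 1 + 0 + 0 + 1 + 1 + 1 = 6 ≡ 0 (mod 2).
  s_4 = 0 + 1 + 1 + 0 + 0 + 1 + 1 + 1 = 5 ≡ 1 (mod 2).
s = (0, 1, 0, 1)^T — this equals column 5 of H (binary 0101), so error is at position 5.
Correct: flip bit 5 of r = 011011000010111 to get c = 011001000010111.


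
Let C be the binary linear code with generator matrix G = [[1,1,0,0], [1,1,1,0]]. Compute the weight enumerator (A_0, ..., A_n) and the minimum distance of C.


Weight distribution: A_0 = 1, A_1 = 1, A_2 = 1, A_3 = 1. Minimum distance d = 1.

Enumerate all 2^2 = 4 messages m ∈ F_2^2.
For each, compute codeword c = mG in F_2^4, then tally its weight.
  m = 00 → c = 0000, weight = 0.
  m = 10 → c = 1100, weight = 2.
  m = 01 → c = 1110, weight = 3.
  m = 11 → c = 0010, weight = 1.
Tally weights:
  weight 0: 1 codewords.
  weight 1: 1 codewords.
  weight 2: 1 codewords.
  weight 3: 1 codewords.
Minimum distance d = smallest w > 0 with A_w > 0 = 1.
Sanity: Σ A_w = 4 = 2^2 = 4 ✓.


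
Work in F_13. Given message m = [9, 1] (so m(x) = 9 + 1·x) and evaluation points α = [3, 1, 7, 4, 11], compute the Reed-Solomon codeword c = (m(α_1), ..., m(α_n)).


c = [12, 10, 3, 0, 7]

Message polynomial: m(x) = 9 + 1·x (mod 13).
For each evaluation point α_i, compute m(α_i) mod 13:
  α_1 = 3: Horner steps 1 → 12, so m(3) = 12.
  α_2 = 1: Horner steps 1 → 10, so m(1) = 10.
  α_3 = 7: Horner steps 1 → 3, so m(7) = 3.
  α_4 = 4: Horner steps 1 → 0, so m(4) = 0.
  α_5 = 11: Horner steps 1 → 7, so m(11) = 7.
Codeword c = [12, 10, 3, 0, 7] ∈ F_13^5.


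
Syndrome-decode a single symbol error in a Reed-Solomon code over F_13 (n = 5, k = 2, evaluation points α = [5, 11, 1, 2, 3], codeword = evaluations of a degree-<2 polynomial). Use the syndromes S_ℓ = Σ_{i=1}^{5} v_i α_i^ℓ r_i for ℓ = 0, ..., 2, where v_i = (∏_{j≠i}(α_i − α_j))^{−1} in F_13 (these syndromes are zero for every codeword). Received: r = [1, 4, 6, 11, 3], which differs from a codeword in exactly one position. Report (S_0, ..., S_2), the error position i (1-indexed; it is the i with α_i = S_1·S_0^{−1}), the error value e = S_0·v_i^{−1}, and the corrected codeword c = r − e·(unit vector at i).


S = (12, 8, 1), error at position 1, error magnitude e = 1, c = [0, 4, 6, 11, 3].

Step 1: column multipliers v_i = (∏_{j≠i}(α_i − α_j))^{−1} mod 13.
  i = 1 (α = 5): (5−11)(5−1)(5−2)(5−3) = (−6)·4·3·2 = −144 ≡ 12, so v_1 = 12^{−1} = 12 (mod 13).
  i = 2 (α = 11): (11−5)(11−1)(11−2)(11−3) = 6·10·9·8 = 4320 ≡ 4, so v_2 = 4^{−1} = 10 (mod 13).
  i = 3 (α = 1): (1−5)(1−11)(1−2)(1−3) = (−4)·(−10)·(−1)·(−2) = 80 ≡ 2, so v_3 = 2^{−1} = 7 (mod 13).
  i = 4 (α = 2): (2−5)(2−11)(2−1)(2−3) = (−3)·(−9)·1·(−1) = −27 ≡ 12, so v_4 = 12^{−1} = 12 (mod 13).
  i = 5 (α = 3): (3−5)(3−11)(3−1)(3−2) = (−2)·(−8)·2·1 = 32 ≡ 6, so v_5 = 6^{−1} = 11 (mod 13).
  v = [12, 10, 7, 12, 11].
Step 2: syndromes of r = [1, 4, 6, 11, 3] (all sums mod 13).
  S_0 = Σ v_i r_i = 12·1 + 10·4 + 7·6 + 12·11 + 11·3 = 259 ≡ 12.
  S_1 = Σ v_i α_i r_i = 12·5·1 + 10·11·4 + 7·1·6 + 12·2·11 + 11·3·3 = 905 ≡ 8.
  α_i^2 mod 13 = [12, 4, 1, 4, 9].
  S_2 = Σ v_i α_i^2 r_i = 12·12·1 + 10·4·4 + 7·1·6 + 12·4·11 + 11·9·3 = 1171 ≡ 1.
  S = (12, 8, 1) ≠ 0, so r is not a codeword (an error is present).
Step 3: locate the error. For a single error e at position i, S_ℓ = v_i·e·α_i^ℓ, so α_err = S_1/S_0.
  S_0^{−1} = 12^{−1} = 12 (mod 13), so α_err = 8·12 = 96 ≡ 5 = α_1. Error position i = 1.
  Consistency check: S_2/S_1 = 1·5 = 5 ≡ 5 = α_err ✓ (single-error assumption holds).
Step 4: error magnitude e = S_0/v_1 = S_0·∏_{j≠1}(α_1 − α_j) = 12·12 = 144 ≡ 1 (mod 13).
Step 5: correct position 1: c_1 = r_1 − e = 1 − 1 ≡ 0 (mod 13). Hence c = [0, 4, 6, 11, 3].
  Check: interpolating c through the α_i gives m(x) = 1 + 5·x (degree < 2) with m(α_i) = c_i for every i, so c is indeed a codeword.


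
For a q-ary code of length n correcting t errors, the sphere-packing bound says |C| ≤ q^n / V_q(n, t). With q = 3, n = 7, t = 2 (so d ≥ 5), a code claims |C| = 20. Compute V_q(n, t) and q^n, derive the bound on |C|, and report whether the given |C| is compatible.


V_q(n, t) = 99, q^n = 2187, Hamming bound = 22, |C| = 20 ≤ bound (satisfied).

Step 1: Compute V_q(n, t) = Σ_{j=0}^2 C(n, j) (q−1)^j.
  j = 0: C(7,0)·(2)^0 = 1·1 = 1.
  j = 1: C(7,1)·(2)^1 = 7·2 = 14.
  j = 2: C(7,2)·(2)^2 = 21·4 = 84.
  V_q(n, t) = 1 + 14 + 84 = 99.
Step 2: q^n = 3^7 = 2187.
Step 3: Hamming bound ⌊q^n / V_q(n,t)⌋ = ⌊2187/99⌋ = 22.
Step 4: Compare |C| = 20 to 22: satisfied.
The claimed |C| lies below the Hamming bound.


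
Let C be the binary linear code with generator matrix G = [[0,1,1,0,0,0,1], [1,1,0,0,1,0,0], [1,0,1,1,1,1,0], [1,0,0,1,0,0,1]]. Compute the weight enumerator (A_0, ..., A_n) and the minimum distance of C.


Weight distribution: A_0 = 1, A_2 = 1, A_3 = 6, A_4 = 5, A_5 = 2, A_6 = 1. Minimum distance d = 2.

Enumerate all 2^4 = 16 messages m ∈ F_2^4.
For each, compute codeword c = mG in F_2^7, then tally its weight.
  m = 0000 → c = 0000000, weight = 0.
  m = 1000 → c = 0110001, weight = 3.
  m = 0100 → c = 1100100, weight = 3.
  m = 1100 → c = 1010101, weight = 4.
  m = 0010 → c = 1011110, weight = 5.
  m = 1010 → c = 1101111, weight = 6.
  m = 0110 → c = 0111010, weight = 4.
  m = 1110 → c = 0001011, weight = 3.
  m = 0001 → c = 1001001, weight = 3.
  m = 1001 → c = 1111000, weight = 4.
  m = 0101 → c = 0101101, weight = 4.
  m = 1101 → c = 0011100, weight = 3.
  m = 0011 → c = 0010111, weight = 4.
  m = 1011 → c = 0100110, weight = 3.
  m = 0111 → c = 1110011, weight = 5.
  m = 1111 → c = 1000010, weight = 2.
Tally weights:
  weight 0: 1 codewords.
  weight 2: 1 codewords.
  weight 3: 6 codewords.
  weight 4: 5 codewords.
  weight 5: 2 codewords.
  weight 6: 1 codewords.
Minimum distance d = smallest w > 0 with A_w > 0 = 2.
Sanity: Σ A_w = 16 = 2^4 = 16 ✓.


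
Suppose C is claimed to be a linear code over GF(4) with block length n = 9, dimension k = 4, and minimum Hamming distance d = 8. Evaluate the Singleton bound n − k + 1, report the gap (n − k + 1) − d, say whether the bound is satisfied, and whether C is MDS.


Singleton RHS = n − k + 1 = 6, slack = -2, bound violated (no such code; not MDS).

Singleton bound: d ≤ n − k + 1.
Here n = 9, k = 4, so n − k + 1 = 6.
Given d = 8, check d ≤ 6: NO.
Slack = (n − k + 1) − d = -2.
The slack is negative: d = 8 exceeds n − k + 1 = 6 by 2, so the Singleton bound is violated and no linear [9, 4, 8]_4 code can exist. In particular it is not MDS (MDS requires d = n − k + 1 exactly).
Description: the claimed parameters are [9, 4, 8]_4; such a code would be impossible (violates the Singleton bound).


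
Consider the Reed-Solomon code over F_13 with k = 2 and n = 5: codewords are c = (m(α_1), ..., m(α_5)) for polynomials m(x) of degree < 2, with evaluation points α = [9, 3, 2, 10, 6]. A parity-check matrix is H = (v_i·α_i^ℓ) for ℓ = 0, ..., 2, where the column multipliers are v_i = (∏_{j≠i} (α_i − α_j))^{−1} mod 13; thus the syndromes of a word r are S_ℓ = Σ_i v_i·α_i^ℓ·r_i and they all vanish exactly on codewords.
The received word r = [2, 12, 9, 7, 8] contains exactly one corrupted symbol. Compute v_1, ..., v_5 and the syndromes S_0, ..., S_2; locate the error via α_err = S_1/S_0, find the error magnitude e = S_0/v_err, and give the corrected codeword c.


S = (6, 2, 5), error at position 1, error magnitude e = 11, c = [4, 12, 9, 7, 8].

Step 1: column multipliers v_i = (∏_{j≠i}(α_i − α_j))^{−1} mod 13.
  i = 1 (α = 9): (9−3)(9−2)(9−10)(9−6) = 6·7·(−1)·3 = −126 ≡ 4, so v_1 = 4^{−1} = 10 (mod 13).
  i = 2 (α = 3): (3−9)(3−2)(3−10)(3−6) = (−6)·1·(−7)·(−3) = −126 ≡ 4, so v_2 = 4^{−1} = 10 (mod 13).
  i = 3 (α = 2): (2−9)(2−3)(2−10)(2−6) = (−7)·(−1)·(−8)·(−4) = 224 ≡ 3, so v_3 = 3^{−1} = 9 (mod 13).
  i = 4 (α = 10): (10−9)(10−3)(10−2)(10−6) = 1·7·8·4 = 224 ≡ 3, so v_4 = 3^{−1} = 9 (mod 13).
  i = 5 (α = 6): (6−9)(6−3)(6−2)(6−10) = (−3)·3·4·(−4) = 144 ≡ 1, so v_5 = 1^{−1} = 1 (mod 13).
  v = [10, 10, 9, 9, 1].
Step 2: syndromes of r = [2, 12, 9, 7, 8] (all sums mod 13).
  S_0 = Σ v_i r_i = 10·2 + 10·12 + 9·9 + 9·7 + 1·8 = 292 ≡ 6.
  S_1 = Σ v_i α_i r_i = 10·9·2 + 10·3·12 + 9·2·9 + 9·10·7 + 1·6·8 = 1380 ≡ 2.
  α_i^2 mod 13 = [3, 9, 4, 9, 10].
  S_2 = Σ v_i α_i^2 r_i = 10·3·2 + 10·9·12 + 9·4·9 + 9·9·7 + 1·10·8 = 2111 ≡ 5.
  S = (6, 2, 5) ≠ 0, so r is not a codeword (an error is present).
Step 3: locate the error. For a single error e at position i, S_ℓ = v_i·e·α_i^ℓ, so α_err = S_1/S_0.
  S_0^{−1} = 6^{−1} = 11 (mod 13), so α_err = 2·11 = 22 ≡ 9 = α_1. Error position i = 1.
  Consistency check: S_2/S_1 = 5·7 = 35 ≡ 9 = α_err ✓ (single-error assumption holds).
Step 4: error magnitude e = S_0/v_1 = S_0·∏_{j≠1}(α_1 − α_j) = 6·4 = 24 ≡ 11 (mod 13).
Step 5: correct position 1: c_1 = r_1 − e = 2 − 11 ≡ 4 (mod 13). Hence c = [4, 12, 9, 7, 8].
  Check: interpolating c through the α_i gives m(x) = 3 + 3·x (degree < 2) with m(α_i) = c_i for every i, so c is indeed a codeword.


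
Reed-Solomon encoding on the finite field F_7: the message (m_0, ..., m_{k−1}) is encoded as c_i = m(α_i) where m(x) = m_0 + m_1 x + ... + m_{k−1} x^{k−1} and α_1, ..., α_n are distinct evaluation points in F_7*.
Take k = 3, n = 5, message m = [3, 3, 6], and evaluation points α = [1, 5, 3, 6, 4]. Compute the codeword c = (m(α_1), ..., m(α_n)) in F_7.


c = [5, 0, 3, 6, 6]

Message polynomial: m(x) = 3 + 3·x + 6·x^2 (mod 7).
For each evaluation point α_i, compute m(α_i) mod 7:
  α_1 = 1: Horner steps 6 → 2 → 5, so m(1) = 5.
  α_2 = 5: Horner steps 6 → 5 → 0, so m(5) = 0.
  α_3 = 3: Horner steps 6 → 0 → 3, so m(3) = 3.
  α_4 = 6: Horner steps 6 → 4 → 6, so m(6) = 6.
  α_5 = 4: Horner steps 6 → 6 → 6, so m(4) = 6.
Codeword c = [5, 0, 3, 6, 6] ∈ F_7^5.


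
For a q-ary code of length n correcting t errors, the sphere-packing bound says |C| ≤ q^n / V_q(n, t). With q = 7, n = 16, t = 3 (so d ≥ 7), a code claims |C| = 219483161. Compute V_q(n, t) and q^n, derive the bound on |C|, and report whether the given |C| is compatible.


V_q(n, t) = 125377, q^n = 33232930569601, Hamming bound = 265064011, |C| = 219483161 ≤ bound (satisfied).

Step 1: Compute V_q(n, t) = Σ_{j=0}^3 C(n, j) (q−1)^j.
  j = 0: C(16,0)·(6)^0 = 1·1 = 1.
  j = 1: C(16,1)·(6)^1 = 16·6 = 96.
  j = 2: C(16,2)·(6)^2 = 120·36 = 4320.
  j = 3: C(16,3)·(6)^3 = 560·216 = 120960.
  V_q(n, t) = 1 + 96 + 4320 + 120960 = 125377.
Step 2: q^n = 7^16 = 33232930569601.
Step 3: Hamming bound ⌊q^n / V_q(n,t)⌋ = ⌊33232930569601/125377⌋ = 265064011.
Step 4: Compare |C| = 219483161 to 265064011: satisfied.
The claimed |C| lies below the Hamming bound.


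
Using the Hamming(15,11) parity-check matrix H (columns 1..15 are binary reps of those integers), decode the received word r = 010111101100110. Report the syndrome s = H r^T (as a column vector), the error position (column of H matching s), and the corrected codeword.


s = (0, 0, 1, 0)^T, error position = 2, corrected codeword c = 000111101100110

Compute s = H r^T mod 2 one row at a time:
  s_1 = 0 + 1 + 1 + 0 + 0 + 1 + 1 + 0 = 4 ≡ 0 (mod 2).
  s_2 = 1 + 1 + 1 + 1 + 0 + 1 + 1 + 0 = 6 ≡ 0 (mod 2).
  s_3 = 1 + 0 + 1 + 1 + 1 + 0 + 1 + 0 = 5 ≡ 1 (mod 2).
  s_4 = 0 + 0 + 1 + 1 + 1 + 0 + 1 + 0 = 4 ≡ 0 (mod 2).
s = (0, 0, 1, 0)^T — this equals column 2 of H (binary 0010), so error is at position 2.
Correct: flip bit 2 of r = 010111101100110 to get c = 000111101100110.


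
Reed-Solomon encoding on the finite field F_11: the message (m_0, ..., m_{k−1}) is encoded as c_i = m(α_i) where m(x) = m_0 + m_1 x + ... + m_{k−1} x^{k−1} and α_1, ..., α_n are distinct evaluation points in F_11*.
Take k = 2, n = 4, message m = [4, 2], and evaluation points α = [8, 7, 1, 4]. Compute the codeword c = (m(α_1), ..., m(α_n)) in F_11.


c = [9, 7, 6, 1]

Message polynomial: m(x) = 4 + 2·x (mod 11).
For each evaluation point α_i, compute m(α_i) mod 11:
  α_1 = 8: Horner steps 2 → 9, so m(8) = 9.
  α_2 = 7: Horner steps 2 → 7, so m(7) = 7.
  α_3 = 1: Horner steps 2 → 6, so m(1) = 6.
  α_4 = 4: Horner steps 2 → 1, so m(4) = 1.
Codeword c = [9, 7, 6, 1] ∈ F_11^4.
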